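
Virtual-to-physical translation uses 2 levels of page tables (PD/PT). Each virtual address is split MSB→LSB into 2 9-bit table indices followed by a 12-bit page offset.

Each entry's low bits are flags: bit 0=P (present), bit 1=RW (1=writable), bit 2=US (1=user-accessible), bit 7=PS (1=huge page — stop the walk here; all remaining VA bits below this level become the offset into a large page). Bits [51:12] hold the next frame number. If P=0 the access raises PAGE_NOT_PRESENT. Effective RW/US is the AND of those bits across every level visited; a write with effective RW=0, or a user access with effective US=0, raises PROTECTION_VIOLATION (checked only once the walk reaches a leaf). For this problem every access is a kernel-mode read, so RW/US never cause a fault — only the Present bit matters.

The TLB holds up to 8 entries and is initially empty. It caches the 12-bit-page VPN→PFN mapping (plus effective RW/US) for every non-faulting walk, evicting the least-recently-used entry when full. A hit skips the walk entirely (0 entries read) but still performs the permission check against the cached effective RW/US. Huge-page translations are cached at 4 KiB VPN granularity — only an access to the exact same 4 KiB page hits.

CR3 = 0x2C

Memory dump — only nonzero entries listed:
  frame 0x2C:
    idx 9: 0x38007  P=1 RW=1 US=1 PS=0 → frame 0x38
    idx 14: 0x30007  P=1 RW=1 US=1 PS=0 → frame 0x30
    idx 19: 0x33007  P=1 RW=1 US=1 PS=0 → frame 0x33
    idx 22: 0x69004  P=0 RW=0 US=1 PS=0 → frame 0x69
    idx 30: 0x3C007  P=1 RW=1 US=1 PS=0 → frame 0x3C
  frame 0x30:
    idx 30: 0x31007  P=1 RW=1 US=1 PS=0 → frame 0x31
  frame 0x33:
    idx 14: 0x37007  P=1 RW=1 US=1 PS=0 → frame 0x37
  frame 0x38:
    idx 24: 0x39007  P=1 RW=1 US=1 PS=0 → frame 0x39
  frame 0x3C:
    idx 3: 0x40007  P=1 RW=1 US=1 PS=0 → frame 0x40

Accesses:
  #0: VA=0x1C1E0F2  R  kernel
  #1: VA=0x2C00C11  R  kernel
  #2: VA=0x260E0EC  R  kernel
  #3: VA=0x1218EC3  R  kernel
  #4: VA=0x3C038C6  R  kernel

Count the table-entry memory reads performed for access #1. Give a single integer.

Per-access translation:
#0 VA=0x1C1E0F2 (r,kernel):
  [0] read 0x2C idx=14: raw=0x30007 flags P=1 W=1 U=1 S=0
  [1] read 0x30 idx=30: raw=0x31007 flags P=1 W=1 U=1 S=0
  ✓ 0x310F2  — 2 lookups
#1 VA=0x2C00C11 (r,kernel):
  [0] read 0x2C idx=22: raw=0x69004 flags P=0 W=0 U=1 S=0
  → PAGE_NOT_PRESENT  (1 entries read)
#2 VA=0x260E0EC (r,kernel):
  [0] read 0x2C idx=19: raw=0x33007 flags P=1 W=1 U=1 S=0
  [1] read 0x33 idx=14: raw=0x37007 flags P=1 W=1 U=1 S=0
  ✓ 0x370EC  — 2 lookups
#3 VA=0x1218EC3 (r,kernel):
  [0] read 0x2C idx=9: raw=0x38007 flags P=1 W=1 U=1 S=0
  [1] read 0x38 idx=24: raw=0x39007 flags P=1 W=1 U=1 S=0
  ✓ 0x39EC3  — 2 lookups
#4 VA=0x3C038C6 (r,kernel):
  [0] read 0x2C idx=30: raw=0x3C007 flags P=1 W=1 U=1 S=0
  [1] read 0x3C idx=3: raw=0x40007 flags P=1 W=1 U=1 S=0
  ✓ 0x408C6  — 2 lookups

Entries read for #1: 1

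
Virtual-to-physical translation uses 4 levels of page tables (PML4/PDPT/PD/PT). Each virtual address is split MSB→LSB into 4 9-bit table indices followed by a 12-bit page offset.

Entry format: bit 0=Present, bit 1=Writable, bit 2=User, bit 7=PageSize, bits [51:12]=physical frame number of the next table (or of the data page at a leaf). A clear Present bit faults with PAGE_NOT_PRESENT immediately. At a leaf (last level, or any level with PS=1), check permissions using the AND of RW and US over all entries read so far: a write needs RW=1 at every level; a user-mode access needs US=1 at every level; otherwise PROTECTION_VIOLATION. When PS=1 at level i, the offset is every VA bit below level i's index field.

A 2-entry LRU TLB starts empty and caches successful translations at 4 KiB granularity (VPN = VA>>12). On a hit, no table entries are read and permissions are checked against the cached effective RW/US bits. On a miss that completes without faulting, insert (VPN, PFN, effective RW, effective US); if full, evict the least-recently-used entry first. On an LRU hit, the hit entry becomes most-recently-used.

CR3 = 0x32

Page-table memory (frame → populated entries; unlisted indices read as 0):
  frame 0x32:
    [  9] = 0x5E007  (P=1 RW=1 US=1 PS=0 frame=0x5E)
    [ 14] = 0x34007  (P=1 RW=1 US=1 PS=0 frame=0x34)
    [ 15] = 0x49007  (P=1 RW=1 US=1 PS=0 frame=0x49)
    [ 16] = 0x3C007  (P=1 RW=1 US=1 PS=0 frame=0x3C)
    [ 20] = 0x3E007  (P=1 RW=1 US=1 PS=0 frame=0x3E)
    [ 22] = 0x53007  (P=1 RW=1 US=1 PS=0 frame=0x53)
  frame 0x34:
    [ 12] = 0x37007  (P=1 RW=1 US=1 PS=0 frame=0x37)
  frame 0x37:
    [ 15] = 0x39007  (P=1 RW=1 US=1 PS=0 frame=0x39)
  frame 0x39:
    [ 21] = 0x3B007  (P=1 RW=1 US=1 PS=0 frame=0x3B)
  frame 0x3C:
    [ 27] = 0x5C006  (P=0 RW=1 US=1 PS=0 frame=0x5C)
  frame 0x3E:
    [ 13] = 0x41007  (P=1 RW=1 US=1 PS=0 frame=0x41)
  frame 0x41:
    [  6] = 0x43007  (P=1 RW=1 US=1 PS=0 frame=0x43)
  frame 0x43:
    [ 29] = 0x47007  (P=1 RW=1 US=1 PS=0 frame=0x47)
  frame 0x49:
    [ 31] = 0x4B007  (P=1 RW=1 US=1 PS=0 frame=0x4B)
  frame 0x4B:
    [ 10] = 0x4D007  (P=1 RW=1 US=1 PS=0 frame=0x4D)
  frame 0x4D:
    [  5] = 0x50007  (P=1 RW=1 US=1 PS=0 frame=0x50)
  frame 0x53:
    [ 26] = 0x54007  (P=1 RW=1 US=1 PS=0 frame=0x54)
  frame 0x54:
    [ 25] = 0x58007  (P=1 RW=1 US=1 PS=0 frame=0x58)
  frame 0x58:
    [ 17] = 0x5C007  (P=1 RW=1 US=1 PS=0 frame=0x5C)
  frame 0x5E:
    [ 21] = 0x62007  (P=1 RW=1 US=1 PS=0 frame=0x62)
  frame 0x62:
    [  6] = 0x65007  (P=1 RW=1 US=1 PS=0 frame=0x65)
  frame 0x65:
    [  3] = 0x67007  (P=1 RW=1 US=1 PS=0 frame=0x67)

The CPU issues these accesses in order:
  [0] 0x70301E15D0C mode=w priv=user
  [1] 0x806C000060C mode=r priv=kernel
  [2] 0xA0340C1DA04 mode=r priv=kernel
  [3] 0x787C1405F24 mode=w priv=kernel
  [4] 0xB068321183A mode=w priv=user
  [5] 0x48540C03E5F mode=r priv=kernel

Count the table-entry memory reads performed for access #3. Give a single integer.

Trace:
#0 VA=0x70301E15D0C (w,user):
  L0 @0x32[14] → 0x34007  P=1,RW=1,US=1,PS=0
  L1 @0x34[12] → 0x37007  P=1,RW=1,US=1,PS=0
  L2 @0x37[15] → 0x39007  P=1,RW=1,US=1,PS=0
  L3 @0x39[21] → 0x3B007  P=1,RW=1,US=1,PS=0
  → PA=0x3BD0C  (4 entries read)
#1 VA=0x806C000060C (r,kernel):
  L0 @0x32[16] → 0x3C007  P=1,RW=1,US=1,PS=0
  L1 @0x3C[27] → 0x5C006  P=0,RW=1,US=1,PS=0
  ⇒ fault: PAGE_NOT_PRESENT  — 2 lookups
#2 VA=0xA0340C1DA04 (r,kernel):
  L0 @0x32[20] → 0x3E007  P=1,RW=1,US=1,PS=0
  L1 @0x3E[13] → 0x41007  P=1,RW=1,US=1,PS=0
  L2 @0x41[6] → 0x43007  P=1,RW=1,US=1,PS=0
  L3 @0x43[29] → 0x47007  P=1,RW=1,US=1,PS=0
  → PA=0x47A04  (4 entries read)
#3 VA=0x787C1405F24 (w,kernel):
  L0 @0x32[15] → 0x49007  P=1,RW=1,US=1,PS=0
  L1 @0x49[31] → 0x4B007  P=1,RW=1,US=1,PS=0
  L2 @0x4B[10] → 0x4D007  P=1,RW=1,US=1,PS=0
  L3 @0x4D[5] → 0x50007  P=1,RW=1,US=1,PS=0
  → PA=0x50F24  (4 entries read)
#4 VA=0xB068321183A (w,user):
  L0 @0x32[22] → 0x53007  P=1,RW=1,US=1,PS=0
  L1 @0x53[26] → 0x54007  P=1,RW=1,US=1,PS=0
  L2 @0x54[25] → 0x58007  P=1,RW=1,US=1,PS=0
  L3 @0x58[17] → 0x5C007  P=1,RW=1,US=1,PS=0
  → PA=0x5C83A  (4 entries read)
#5 VA=0x48540C03E5F (r,kernel):
  L0 @0x32[9] → 0x5E007  P=1,RW=1,US=1,PS=0
  L1 @0x5E[21] → 0x62007  P=1,RW=1,US=1,PS=0
  L2 @0x62[6] → 0x65007  P=1,RW=1,US=1,PS=0
  L3 @0x65[3] → 0x67007  P=1,RW=1,US=1,PS=0
  → PA=0x67E5F  (4 entries read)

Entries read for #3: 4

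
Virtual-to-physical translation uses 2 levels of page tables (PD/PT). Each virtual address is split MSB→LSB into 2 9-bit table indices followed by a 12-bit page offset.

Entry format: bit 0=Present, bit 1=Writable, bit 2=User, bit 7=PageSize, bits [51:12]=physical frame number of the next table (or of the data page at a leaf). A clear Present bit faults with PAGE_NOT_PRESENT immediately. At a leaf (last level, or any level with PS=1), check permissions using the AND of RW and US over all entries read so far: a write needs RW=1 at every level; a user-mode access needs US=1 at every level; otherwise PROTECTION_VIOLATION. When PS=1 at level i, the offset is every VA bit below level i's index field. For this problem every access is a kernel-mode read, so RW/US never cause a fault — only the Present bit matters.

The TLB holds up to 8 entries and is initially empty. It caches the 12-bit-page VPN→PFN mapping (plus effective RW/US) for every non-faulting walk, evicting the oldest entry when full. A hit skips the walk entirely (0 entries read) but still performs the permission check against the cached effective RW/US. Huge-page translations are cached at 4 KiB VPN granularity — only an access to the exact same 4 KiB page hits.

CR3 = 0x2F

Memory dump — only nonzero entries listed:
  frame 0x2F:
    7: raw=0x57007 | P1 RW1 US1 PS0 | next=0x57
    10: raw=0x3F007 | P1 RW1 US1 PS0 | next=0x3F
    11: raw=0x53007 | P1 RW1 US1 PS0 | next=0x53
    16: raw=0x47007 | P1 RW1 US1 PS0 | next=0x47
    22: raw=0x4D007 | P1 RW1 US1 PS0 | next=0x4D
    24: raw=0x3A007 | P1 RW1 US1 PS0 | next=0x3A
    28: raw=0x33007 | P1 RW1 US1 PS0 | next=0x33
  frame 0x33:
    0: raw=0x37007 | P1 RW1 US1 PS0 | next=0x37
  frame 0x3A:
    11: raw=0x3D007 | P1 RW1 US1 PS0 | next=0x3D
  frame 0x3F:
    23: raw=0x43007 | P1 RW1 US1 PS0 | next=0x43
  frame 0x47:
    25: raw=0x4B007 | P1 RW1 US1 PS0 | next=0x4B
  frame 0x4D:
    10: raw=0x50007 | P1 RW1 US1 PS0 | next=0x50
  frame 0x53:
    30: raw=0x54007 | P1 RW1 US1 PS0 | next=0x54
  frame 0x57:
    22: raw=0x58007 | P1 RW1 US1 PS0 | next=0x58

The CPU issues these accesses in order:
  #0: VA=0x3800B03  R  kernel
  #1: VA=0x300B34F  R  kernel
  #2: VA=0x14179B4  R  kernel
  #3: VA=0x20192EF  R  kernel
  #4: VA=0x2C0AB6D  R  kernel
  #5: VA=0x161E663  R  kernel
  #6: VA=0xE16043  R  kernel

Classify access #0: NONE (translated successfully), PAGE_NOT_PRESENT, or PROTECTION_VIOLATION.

Per-access translation:
#0 VA=0x3800B03 (r,kernel):
  lvl0: tbl 0x2F, slot 28 ⇒ 0x33007 (P1/RW1/US1/PS0)
  lvl1: tbl 0x33, slot 0 ⇒ 0x37007 (P1/RW1/US1/PS0)
  ⇒ phys 0x37B03  [2 reads]
#1 VA=0x300B34F (r,kernel):
  lvl0: tbl 0x2F, slot 24 ⇒ 0x3A007 (P1/RW1/US1/PS0)
  lvl1: tbl 0x3A, slot 11 ⇒ 0x3D007 (P1/RW1/US1/PS0)
  ⇒ phys 0x3D34F  [2 reads]
#2 VA=0x14179B4 (r,kernel):
  lvl0: tbl 0x2F, slot 10 ⇒ 0x3F007 (P1/RW1/US1/PS0)
  lvl1: tbl 0x3F, slot 23 ⇒ 0x43007 (P1/RW1/US1/PS0)
  ⇒ phys 0x439B4  [2 reads]
#3 VA=0x20192EF (r,kernel):
  lvl0: tbl 0x2F, slot 16 ⇒ 0x47007 (P1/RW1/US1/PS0)
  lvl1: tbl 0x47, slot 25 ⇒ 0x4B007 (P1/RW1/US1/PS0)
  ⇒ phys 0x4B2EF  [2 reads]
#4 VA=0x2C0AB6D (r,kernel):
  lvl0: tbl 0x2F, slot 22 ⇒ 0x4D007 (P1/RW1/US1/PS0)
  lvl1: tbl 0x4D, slot 10 ⇒ 0x50007 (P1/RW1/US1/PS0)
  ⇒ phys 0x50B6D  [2 reads]
#5 VA=0x161E663 (r,kernel):
  lvl0: tbl 0x2F, slot 11 ⇒ 0x53007 (P1/RW1/US1/PS0)
  lvl1: tbl 0x53, slot 30 ⇒ 0x54007 (P1/RW1/US1/PS0)
  ⇒ phys 0x54663  [2 reads]
#6 VA=0xE16043 (r,kernel):
  lvl0: tbl 0x2F, slot 7 ⇒ 0x57007 (P1/RW1/US1/PS0)
  lvl1: tbl 0x57, slot 22 ⇒ 0x58007 (P1/RW1/US1/PS0)
  ⇒ phys 0x58043  [2 reads]

Access #0 fault: NONE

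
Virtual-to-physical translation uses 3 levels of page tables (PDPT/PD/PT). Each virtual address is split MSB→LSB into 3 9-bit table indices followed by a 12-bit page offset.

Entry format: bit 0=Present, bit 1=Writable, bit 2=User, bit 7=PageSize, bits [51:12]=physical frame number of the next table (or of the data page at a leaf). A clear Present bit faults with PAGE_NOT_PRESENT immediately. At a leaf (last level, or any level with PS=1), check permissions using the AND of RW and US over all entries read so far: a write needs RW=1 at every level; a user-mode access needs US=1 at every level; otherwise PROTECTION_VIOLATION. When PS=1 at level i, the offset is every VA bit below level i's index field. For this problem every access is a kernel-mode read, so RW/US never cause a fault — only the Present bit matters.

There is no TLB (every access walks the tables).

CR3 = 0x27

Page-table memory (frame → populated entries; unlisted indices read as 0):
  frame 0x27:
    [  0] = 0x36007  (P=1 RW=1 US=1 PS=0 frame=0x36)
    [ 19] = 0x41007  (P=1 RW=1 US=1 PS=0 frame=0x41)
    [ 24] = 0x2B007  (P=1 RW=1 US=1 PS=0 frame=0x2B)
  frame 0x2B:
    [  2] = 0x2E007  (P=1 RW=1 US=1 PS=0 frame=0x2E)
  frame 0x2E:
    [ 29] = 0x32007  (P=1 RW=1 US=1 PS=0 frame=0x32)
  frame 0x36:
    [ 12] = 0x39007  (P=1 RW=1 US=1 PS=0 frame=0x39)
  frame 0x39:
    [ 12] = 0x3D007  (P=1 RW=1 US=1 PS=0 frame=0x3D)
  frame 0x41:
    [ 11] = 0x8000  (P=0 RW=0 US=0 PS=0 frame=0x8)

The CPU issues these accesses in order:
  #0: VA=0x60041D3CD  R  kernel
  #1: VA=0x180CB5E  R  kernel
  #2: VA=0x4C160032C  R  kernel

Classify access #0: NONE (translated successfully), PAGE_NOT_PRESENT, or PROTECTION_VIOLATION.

Walk each access:
#0 VA=0x60041D3CD (r,kernel):
  lvl0: tbl 0x27, slot 24 ⇒ 0x2B007 (P1/RW1/US1/PS0)
  lvl1: tbl 0x2B, slot 2 ⇒ 0x2E007 (P1/RW1/US1/PS0)
  lvl2: tbl 0x2E, slot 29 ⇒ 0x32007 (P1/RW1/US1/PS0)
  ⇒ phys 0x323CD  [3 reads]
#1 VA=0x180CB5E (r,kernel):
  lvl0: tbl 0x27, slot 0 ⇒ 0x36007 (P1/RW1/US1/PS0)
  lvl1: tbl 0x36, slot 12 ⇒ 0x39007 (P1/RW1/US1/PS0)
  lvl2: tbl 0x39, slot 12 ⇒ 0x3D007 (P1/RW1/US1/PS0)
  ⇒ phys 0x3DB5E  [3 reads]
#2 VA=0x4C160032C (r,kernel):
  lvl0: tbl 0x27, slot 19 ⇒ 0x41007 (P1/RW1/US1/PS0)
  lvl1: tbl 0x41, slot 11 ⇒ 0x8000 (P0/RW0/US0/PS0)
  ⇒ fault: PAGE_NOT_PRESENT  — 2 lookups

Access #0 fault: NONE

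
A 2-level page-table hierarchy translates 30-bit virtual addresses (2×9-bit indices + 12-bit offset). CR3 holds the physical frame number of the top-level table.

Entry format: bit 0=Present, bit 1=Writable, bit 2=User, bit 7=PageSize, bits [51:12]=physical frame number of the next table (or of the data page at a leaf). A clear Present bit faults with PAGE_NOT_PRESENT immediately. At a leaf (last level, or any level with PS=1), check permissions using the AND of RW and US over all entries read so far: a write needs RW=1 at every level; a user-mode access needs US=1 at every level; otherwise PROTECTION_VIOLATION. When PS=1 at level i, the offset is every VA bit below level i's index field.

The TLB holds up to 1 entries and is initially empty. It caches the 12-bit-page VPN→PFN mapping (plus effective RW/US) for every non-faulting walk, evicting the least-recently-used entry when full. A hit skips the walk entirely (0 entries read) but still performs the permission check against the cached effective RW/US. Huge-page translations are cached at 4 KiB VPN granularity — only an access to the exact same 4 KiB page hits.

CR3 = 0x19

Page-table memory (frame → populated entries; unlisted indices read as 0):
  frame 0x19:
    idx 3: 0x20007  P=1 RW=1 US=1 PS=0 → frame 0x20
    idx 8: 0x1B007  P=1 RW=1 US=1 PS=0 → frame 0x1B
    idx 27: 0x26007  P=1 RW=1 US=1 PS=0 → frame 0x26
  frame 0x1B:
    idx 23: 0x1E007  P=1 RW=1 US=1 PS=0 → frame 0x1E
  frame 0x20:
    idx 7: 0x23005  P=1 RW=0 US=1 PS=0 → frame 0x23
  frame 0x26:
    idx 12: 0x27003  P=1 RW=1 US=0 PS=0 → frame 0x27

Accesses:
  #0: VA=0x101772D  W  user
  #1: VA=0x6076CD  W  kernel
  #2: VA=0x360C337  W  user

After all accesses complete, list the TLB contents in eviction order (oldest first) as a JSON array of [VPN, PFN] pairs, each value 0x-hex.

Walk each access:
#0 VA=0x101772D (w,user):
  L0 @0x19[8] → 0x1B007  P=1,RW=1,US=1,PS=0
  L1 @0x1B[23] → 0x1E007  P=1,RW=1,US=1,PS=0
  ⇒ phys 0x1E72D  [2 reads]
#1 VA=0x6076CD (w,kernel):
  L0 @0x19[3] → 0x20007  P=1,RW=1,US=1,PS=0
  L1 @0x20[7] → 0x23005  P=1,RW=0,US=1,PS=0
  ⇒ fault: PROTECTION_VIOLATION  — 2 lookups
#2 VA=0x360C337 (w,user):
  L0 @0x19[27] → 0x26007  P=1,RW=1,US=1,PS=0
  L1 @0x26[12] → 0x27003  P=1,RW=1,US=0,PS=0
  ⇒ fault: PROTECTION_VIOLATION  — 2 lookups

TLB: [["0x1017", "0x1E"]]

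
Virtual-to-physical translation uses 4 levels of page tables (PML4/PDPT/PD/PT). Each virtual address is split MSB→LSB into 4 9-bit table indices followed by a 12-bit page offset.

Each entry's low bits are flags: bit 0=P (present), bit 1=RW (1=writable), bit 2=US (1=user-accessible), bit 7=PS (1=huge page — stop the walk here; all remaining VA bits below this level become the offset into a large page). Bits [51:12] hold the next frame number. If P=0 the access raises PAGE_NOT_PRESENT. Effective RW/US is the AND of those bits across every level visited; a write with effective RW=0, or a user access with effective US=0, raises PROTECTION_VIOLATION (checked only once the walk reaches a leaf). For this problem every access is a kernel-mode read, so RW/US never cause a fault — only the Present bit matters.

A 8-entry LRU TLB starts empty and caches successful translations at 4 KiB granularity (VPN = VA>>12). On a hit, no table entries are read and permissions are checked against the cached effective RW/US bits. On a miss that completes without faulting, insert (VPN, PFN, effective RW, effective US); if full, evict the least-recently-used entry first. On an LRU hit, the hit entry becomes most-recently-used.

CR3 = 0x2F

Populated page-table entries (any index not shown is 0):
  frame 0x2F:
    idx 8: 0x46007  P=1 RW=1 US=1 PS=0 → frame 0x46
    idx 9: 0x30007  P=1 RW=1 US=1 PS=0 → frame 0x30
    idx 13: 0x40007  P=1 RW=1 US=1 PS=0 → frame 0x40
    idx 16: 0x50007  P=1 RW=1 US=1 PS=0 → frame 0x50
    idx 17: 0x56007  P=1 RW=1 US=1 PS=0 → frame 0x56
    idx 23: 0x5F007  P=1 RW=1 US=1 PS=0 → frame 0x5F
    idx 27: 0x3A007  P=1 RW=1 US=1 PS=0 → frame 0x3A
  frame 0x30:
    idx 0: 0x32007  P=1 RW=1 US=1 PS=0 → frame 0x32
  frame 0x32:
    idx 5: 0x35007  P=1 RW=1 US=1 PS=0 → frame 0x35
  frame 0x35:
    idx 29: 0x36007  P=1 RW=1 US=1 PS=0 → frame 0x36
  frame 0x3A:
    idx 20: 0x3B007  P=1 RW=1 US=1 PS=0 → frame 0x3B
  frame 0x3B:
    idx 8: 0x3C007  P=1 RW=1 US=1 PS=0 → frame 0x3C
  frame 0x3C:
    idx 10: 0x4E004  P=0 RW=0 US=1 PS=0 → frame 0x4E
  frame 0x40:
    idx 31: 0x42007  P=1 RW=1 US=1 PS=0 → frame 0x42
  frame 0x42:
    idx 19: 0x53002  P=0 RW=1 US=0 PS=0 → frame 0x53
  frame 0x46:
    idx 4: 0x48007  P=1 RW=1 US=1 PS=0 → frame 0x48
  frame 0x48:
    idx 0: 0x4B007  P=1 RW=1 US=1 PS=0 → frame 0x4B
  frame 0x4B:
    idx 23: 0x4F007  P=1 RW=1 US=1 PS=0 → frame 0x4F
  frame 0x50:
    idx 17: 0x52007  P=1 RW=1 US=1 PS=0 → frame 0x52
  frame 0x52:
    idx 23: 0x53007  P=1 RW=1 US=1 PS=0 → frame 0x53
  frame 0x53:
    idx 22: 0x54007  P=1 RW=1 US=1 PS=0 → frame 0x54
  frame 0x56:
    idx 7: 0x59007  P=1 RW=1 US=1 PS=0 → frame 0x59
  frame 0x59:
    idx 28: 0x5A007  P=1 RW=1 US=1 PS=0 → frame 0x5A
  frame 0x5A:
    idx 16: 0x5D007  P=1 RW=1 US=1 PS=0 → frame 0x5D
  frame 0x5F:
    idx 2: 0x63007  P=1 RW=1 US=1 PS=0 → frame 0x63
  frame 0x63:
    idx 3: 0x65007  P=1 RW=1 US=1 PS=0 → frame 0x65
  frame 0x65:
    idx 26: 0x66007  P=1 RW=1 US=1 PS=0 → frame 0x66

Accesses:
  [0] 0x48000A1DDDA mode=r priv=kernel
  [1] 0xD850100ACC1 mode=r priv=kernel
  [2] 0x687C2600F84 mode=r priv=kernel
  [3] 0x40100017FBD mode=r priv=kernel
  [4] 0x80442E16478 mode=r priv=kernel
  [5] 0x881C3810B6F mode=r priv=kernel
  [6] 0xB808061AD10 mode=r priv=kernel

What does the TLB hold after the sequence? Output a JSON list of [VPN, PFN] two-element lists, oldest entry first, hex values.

Walk each access:
#0 VA=0x48000A1DDDA (r,kernel):
  lvl0: tbl 0x2F, slot 9 ⇒ 0x30007 (P1/RW1/US1/PS0)
  lvl1: tbl 0x30, slot 0 ⇒ 0x32007 (P1/RW1/US1/PS0)
  lvl2: tbl 0x32, slot 5 ⇒ 0x35007 (P1/RW1/US1/PS0)
  lvl3: tbl 0x35, slot 29 ⇒ 0x36007 (P1/RW1/US1/PS0)
  ⇒ phys 0x36DDA  [4 reads]
#1 VA=0xD850100ACC1 (r,kernel):
  lvl0: tbl 0x2F, slot 27 ⇒ 0x3A007 (P1/RW1/US1/PS0)
  lvl1: tbl 0x3A, slot 20 ⇒ 0x3B007 (P1/RW1/US1/PS0)
  lvl2: tbl 0x3B, slot 8 ⇒ 0x3C007 (P1/RW1/US1/PS0)
  lvl3: tbl 0x3C, slot 10 ⇒ 0x4E004 (P0/RW0/US1/PS0)
  ✗ PAGE_NOT_PRESENT  [4 reads]
#2 VA=0x687C2600F84 (r,kernel):
  lvl0: tbl 0x2F, slot 13 ⇒ 0x40007 (P1/RW1/US1/PS0)
  lvl1: tbl 0x40, slot 31 ⇒ 0x42007 (P1/RW1/US1/PS0)
  lvl2: tbl 0x42, slot 19 ⇒ 0x53002 (P0/RW1/US0/PS0)
  ✗ PAGE_NOT_PRESENT  [3 reads]
#3 VA=0x40100017FBD (r,kernel):
  lvl0: tbl 0x2F, slot 8 ⇒ 0x46007 (P1/RW1/US1/PS0)
  lvl1: tbl 0x46, slot 4 ⇒ 0x48007 (P1/RW1/US1/PS0)
  lvl2: tbl 0x48, slot 0 ⇒ 0x4B007 (P1/RW1/US1/PS0)
  lvl3: tbl 0x4B, slot 23 ⇒ 0x4F007 (P1/RW1/US1/PS0)
  ⇒ phys 0x4FFBD  [4 reads]
#4 VA=0x80442E16478 (r,kernel):
  lvl0: tbl 0x2F, slot 16 ⇒ 0x50007 (P1/RW1/US1/PS0)
  lvl1: tbl 0x50, slot 17 ⇒ 0x52007 (P1/RW1/US1/PS0)
  lvl2: tbl 0x52, slot 23 ⇒ 0x53007 (P1/RW1/US1/PS0)
  lvl3: tbl 0x53, slot 22 ⇒ 0x54007 (P1/RW1/US1/PS0)
  ⇒ phys 0x54478  [4 reads]
#5 VA=0x881C3810B6F (r,kernel):
  lvl0: tbl 0x2F, slot 17 ⇒ 0x56007 (P1/RW1/US1/PS0)
  lvl1: tbl 0x56, slot 7 ⇒ 0x59007 (P1/RW1/US1/PS0)
  lvl2: tbl 0x59, slot 28 ⇒ 0x5A007 (P1/RW1/US1/PS0)
  lvl3: tbl 0x5A, slot 16 ⇒ 0x5D007 (P1/RW1/US1/PS0)
  ⇒ phys 0x5DB6F  [4 reads]
#6 VA=0xB808061AD10 (r,kernel):
  lvl0: tbl 0x2F, slot 23 ⇒ 0x5F007 (P1/RW1/US1/PS0)
  lvl1: tbl 0x5F, slot 2 ⇒ 0x63007 (P1/RW1/US1/PS0)
  lvl2: tbl 0x63, slot 3 ⇒ 0x65007 (P1/RW1/US1/PS0)
  lvl3: tbl 0x65, slot 26 ⇒ 0x66007 (P1/RW1/US1/PS0)
  ⇒ phys 0x66D10  [4 reads]

TLB: [["0x48000A1D", "0x36"], ["0x40100017", "0x4F"], ["0x80442E16", "0x54"], ["0x881C3810", "0x5D"], ["0xB808061A", "0x66"]]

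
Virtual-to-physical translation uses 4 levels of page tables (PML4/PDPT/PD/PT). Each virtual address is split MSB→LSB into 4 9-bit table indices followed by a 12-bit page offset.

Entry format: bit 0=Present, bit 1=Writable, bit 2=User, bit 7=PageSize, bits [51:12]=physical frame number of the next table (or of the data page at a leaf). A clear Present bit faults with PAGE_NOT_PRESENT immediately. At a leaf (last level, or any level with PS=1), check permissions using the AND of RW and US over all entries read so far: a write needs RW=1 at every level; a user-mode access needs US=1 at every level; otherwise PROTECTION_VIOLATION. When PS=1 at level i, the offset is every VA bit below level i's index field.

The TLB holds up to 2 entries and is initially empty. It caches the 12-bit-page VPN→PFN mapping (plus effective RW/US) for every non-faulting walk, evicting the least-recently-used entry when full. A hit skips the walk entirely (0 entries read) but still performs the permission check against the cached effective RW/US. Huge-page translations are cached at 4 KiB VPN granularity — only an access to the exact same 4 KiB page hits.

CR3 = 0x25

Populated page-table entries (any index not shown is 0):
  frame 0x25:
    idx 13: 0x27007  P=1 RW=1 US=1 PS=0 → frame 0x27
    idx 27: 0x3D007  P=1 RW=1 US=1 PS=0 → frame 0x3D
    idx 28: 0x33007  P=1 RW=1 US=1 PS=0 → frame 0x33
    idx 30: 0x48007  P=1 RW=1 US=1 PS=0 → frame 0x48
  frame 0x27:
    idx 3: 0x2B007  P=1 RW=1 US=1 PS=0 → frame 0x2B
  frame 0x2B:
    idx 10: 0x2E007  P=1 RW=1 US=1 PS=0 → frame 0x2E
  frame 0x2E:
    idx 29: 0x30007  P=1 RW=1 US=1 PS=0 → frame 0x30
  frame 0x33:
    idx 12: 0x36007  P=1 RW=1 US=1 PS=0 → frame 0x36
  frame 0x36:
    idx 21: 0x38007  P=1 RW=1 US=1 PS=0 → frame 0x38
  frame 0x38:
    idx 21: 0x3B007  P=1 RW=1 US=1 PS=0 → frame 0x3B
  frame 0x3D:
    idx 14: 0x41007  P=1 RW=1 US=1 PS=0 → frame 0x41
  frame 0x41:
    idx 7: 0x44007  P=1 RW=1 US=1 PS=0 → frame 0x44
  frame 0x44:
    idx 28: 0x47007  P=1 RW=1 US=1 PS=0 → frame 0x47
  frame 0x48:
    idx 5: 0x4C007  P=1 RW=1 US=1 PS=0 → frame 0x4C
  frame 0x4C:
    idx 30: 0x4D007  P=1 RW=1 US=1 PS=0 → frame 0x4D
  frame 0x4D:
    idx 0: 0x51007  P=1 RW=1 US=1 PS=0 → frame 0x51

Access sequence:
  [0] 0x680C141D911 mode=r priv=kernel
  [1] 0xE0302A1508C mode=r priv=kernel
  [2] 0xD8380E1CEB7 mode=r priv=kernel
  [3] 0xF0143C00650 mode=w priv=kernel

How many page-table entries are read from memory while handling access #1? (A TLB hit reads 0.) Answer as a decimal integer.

Trace:
#0 VA=0x680C141D911 (r,kernel):
  L0 @0x25[13] → 0x27007  P=1,RW=1,US=1,PS=0
  L1 @0x27[3] → 0x2B007  P=1,RW=1,US=1,PS=0
  L2 @0x2B[10] → 0x2E007  P=1,RW=1,US=1,PS=0
  L3 @0x2E[29] → 0x30007  P=1,RW=1,US=1,PS=0
  ⇒ phys 0x30911  [4 reads]
#1 VA=0xE0302A1508C (r,kernel):
  L0 @0x25[28] → 0x33007  P=1,RW=1,US=1,PS=0
  L1 @0x33[12] → 0x36007  P=1,RW=1,US=1,PS=0
  L2 @0x36[21] → 0x38007  P=1,RW=1,US=1,PS=0
  L3 @0x38[21] → 0x3B007  P=1,RW=1,US=1,PS=0
  ⇒ phys 0x3B08C  [4 reads]
#2 VA=0xD8380E1CEB7 (r,kernel):
  L0 @0x25[27] → 0x3D007  P=1,RW=1,US=1,PS=0
  L1 @0x3D[14] → 0x41007  P=1,RW=1,US=1,PS=0
  L2 @0x41[7] → 0x44007  P=1,RW=1,US=1,PS=0
  L3 @0x44[28] → 0x47007  P=1,RW=1,US=1,PS=0
  ⇒ phys 0x47EB7  [4 reads]
#3 VA=0xF0143C00650 (w,kernel):
  L0 @0x25[30] → 0x48007  P=1,RW=1,US=1,PS=0
  L1 @0x48[5] → 0x4C007  P=1,RW=1,US=1,PS=0
  L2 @0x4C[30] → 0x4D007  P=1,RW=1,US=1,PS=0
  L3 @0x4D[0] → 0x51007  P=1,RW=1,US=1,PS=0
  ⇒ phys 0x51650  [4 reads]

Entries read for #1: 4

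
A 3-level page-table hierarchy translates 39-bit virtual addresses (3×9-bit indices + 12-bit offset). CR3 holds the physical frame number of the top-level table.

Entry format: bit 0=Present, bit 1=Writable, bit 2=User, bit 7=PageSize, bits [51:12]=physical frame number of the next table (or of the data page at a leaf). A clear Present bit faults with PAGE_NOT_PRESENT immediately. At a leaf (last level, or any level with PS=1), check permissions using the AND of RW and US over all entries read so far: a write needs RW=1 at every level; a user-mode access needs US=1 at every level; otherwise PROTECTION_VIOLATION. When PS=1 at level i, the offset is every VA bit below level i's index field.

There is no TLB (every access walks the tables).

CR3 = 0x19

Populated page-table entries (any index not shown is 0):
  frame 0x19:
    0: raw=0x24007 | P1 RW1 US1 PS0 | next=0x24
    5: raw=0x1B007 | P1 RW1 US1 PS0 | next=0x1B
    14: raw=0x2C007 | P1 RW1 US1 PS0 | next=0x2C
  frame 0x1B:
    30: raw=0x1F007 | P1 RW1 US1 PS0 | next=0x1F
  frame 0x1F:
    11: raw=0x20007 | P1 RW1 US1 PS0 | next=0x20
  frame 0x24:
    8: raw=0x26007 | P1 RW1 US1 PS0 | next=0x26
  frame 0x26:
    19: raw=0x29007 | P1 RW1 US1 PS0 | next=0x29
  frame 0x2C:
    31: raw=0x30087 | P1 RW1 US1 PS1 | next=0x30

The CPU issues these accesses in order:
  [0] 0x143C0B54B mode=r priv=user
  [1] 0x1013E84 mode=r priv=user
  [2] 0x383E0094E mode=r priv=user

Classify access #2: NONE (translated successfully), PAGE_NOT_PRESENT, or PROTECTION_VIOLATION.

Trace:
#0 VA=0x143C0B54B (r,user):
  [0] read 0x19 idx=5: raw=0x1B007 flags P=1 W=1 U=1 S=0
  [1] read 0x1B idx=30: raw=0x1F007 flags P=1 W=1 U=1 S=0
  [2] read 0x1F idx=11: raw=0x20007 flags P=1 W=1 U=1 S=0
  ✓ 0x2054B  — 3 lookups
#1 VA=0x1013E84 (r,user):
  [0] read 0x19 idx=0: raw=0x24007 flags P=1 W=1 U=1 S=0
  [1] read 0x24 idx=8: raw=0x26007 flags P=1 W=1 U=1 S=0
  [2] read 0x26 idx=19: raw=0x29007 flags P=1 W=1 U=1 S=0
  ✓ 0x29E84  — 3 lookups
#2 VA=0x383E0094E (r,user):
  [0] read 0x19 idx=14: raw=0x2C007 flags P=1 W=1 U=1 S=0
  [1] read 0x2C idx=31: raw=0x30087 flags P=1 W=1 U=1 S=1
  ✓ 0x3094E (huge @L1)  — 2 lookups

Access #2 fault: NONE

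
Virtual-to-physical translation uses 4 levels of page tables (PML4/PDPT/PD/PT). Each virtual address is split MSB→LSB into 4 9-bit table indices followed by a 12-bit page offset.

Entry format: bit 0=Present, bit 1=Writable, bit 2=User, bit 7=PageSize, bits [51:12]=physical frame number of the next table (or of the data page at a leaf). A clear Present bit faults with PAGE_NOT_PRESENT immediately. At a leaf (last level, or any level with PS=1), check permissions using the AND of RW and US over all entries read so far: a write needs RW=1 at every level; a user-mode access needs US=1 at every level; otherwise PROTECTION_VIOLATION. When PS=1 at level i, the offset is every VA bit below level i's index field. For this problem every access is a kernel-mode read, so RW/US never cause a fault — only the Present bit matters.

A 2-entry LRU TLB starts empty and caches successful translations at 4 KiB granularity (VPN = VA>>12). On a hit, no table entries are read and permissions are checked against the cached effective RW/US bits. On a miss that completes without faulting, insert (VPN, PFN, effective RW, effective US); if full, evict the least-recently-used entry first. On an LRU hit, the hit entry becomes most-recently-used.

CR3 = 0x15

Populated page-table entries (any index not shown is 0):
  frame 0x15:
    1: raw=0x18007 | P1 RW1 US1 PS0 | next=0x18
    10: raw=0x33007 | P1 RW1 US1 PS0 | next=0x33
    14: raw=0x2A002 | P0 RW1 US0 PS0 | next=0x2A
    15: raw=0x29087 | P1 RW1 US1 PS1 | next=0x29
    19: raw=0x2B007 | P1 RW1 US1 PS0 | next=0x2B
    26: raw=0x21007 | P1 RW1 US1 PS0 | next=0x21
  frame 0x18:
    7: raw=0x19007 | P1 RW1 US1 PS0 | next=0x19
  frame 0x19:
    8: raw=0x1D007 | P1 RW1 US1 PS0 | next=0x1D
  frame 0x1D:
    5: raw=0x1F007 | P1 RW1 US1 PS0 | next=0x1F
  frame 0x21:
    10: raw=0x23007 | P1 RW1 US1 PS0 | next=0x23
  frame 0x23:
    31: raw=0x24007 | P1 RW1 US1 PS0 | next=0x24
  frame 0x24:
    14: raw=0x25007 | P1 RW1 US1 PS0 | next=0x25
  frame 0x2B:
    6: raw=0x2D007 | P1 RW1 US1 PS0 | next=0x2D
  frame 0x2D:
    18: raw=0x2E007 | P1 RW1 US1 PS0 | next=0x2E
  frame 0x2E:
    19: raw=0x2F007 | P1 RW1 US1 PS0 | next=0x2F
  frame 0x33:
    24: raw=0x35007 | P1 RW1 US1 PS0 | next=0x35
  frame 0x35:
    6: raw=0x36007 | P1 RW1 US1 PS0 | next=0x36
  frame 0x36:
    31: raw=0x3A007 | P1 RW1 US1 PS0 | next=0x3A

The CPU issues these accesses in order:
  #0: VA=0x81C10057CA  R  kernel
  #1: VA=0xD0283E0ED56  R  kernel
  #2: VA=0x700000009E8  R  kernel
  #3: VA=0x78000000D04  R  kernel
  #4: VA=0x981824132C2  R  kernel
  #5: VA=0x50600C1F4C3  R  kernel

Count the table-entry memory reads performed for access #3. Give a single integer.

Per-access translation:
#0 VA=0x81C10057CA (r,kernel):
  [0] read 0x15 idx=1: raw=0x18007 flags P=1 W=1 U=1 S=0
  [1] read 0x18 idx=7: raw=0x19007 flags P=1 W=1 U=1 S=0
  [2] read 0x19 idx=8: raw=0x1D007 flags P=1 W=1 U=1 S=0
  [3] read 0x1D idx=5: raw=0x1F007 flags P=1 W=1 U=1 S=0
  ✓ 0x1F7CA  — 4 lookups
#1 VA=0xD0283E0ED56 (r,kernel):
  [0] read 0x15 idx=26: raw=0x21007 flags P=1 W=1 U=1 S=0
  [1] read 0x21 idx=10: raw=0x23007 flags P=1 W=1 U=1 S=0
  [2] read 0x23 idx=31: raw=0x24007 flags P=1 W=1 U=1 S=0
  [3] read 0x24 idx=14: raw=0x25007 flags P=1 W=1 U=1 S=0
  ✓ 0x25D56  — 4 lookups
#2 VA=0x700000009E8 (r,kernel):
  [0] read 0x15 idx=14: raw=0x2A002 flags P=0 W=1 U=0 S=0
  ✗ PAGE_NOT_PRESENT  [1 reads]
#3 VA=0x78000000D04 (r,kernel):
  [0] read 0x15 idx=15: raw=0x29087 flags P=1 W=1 U=1 S=1
  ✓ 0x29D04 (huge @L0)  — 1 lookups
#4 VA=0x981824132C2 (r,kernel):
  [0] read 0x15 idx=19: raw=0x2B007 flags P=1 W=1 U=1 S=0
  [1] read 0x2B idx=6: raw=0x2D007 flags P=1 W=1 U=1 S=0
  [2] read 0x2D idx=18: raw=0x2E007 flags P=1 W=1 U=1 S=0
  [3] read 0x2E idx=19: raw=0x2F007 flags P=1 W=1 U=1 S=0
  ✓ 0x2F2C2  — 4 lookups
#5 VA=0x50600C1F4C3 (r,kernel):
  [0] read 0x15 idx=10: raw=0x33007 flags P=1 W=1 U=1 S=0
  [1] read 0x33 idx=24: raw=0x35007 flags P=1 W=1 U=1 S=0
  [2] read 0x35 idx=6: raw=0x36007 flags P=1 W=1 U=1 S=0
  [3] read 0x36 idx=31: raw=0x3A007 flags P=1 W=1 U=1 S=0
  ✓ 0x3A4C3  — 4 lookups

Entries read for #3: 1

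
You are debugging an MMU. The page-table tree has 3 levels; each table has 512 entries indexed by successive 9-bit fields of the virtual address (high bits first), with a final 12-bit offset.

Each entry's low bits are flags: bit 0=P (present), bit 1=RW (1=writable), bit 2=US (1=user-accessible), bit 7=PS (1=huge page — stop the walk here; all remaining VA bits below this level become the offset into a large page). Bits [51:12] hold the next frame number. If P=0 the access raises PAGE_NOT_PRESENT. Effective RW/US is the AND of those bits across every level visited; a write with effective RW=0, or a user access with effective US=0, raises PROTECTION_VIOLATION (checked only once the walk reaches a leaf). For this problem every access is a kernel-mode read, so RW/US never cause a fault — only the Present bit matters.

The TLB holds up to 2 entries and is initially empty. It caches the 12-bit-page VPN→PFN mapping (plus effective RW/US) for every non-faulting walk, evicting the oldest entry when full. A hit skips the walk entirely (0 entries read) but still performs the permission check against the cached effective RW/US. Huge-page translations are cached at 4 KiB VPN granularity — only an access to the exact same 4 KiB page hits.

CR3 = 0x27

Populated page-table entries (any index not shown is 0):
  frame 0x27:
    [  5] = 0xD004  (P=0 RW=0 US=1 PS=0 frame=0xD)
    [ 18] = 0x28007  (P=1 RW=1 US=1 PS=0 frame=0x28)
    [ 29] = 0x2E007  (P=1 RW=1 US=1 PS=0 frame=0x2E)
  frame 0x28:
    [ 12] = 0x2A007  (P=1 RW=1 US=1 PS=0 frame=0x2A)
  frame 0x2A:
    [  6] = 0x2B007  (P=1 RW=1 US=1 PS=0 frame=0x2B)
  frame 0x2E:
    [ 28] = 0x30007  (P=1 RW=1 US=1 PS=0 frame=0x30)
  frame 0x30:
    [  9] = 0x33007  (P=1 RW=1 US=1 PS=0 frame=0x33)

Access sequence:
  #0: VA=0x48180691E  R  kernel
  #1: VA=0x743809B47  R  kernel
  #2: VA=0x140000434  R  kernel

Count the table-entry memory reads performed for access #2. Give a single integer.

Walk each access:
#0 VA=0x48180691E (r,kernel):
  L0: frame=0x27 idx=18 entry=0x28007 [P=1 RW=1 US=1 PS=0]
  L1: frame=0x28 idx=12 entry=0x2A007 [P=1 RW=1 US=1 PS=0]
  L2: frame=0x2A idx=6 entry=0x2B007 [P=1 RW=1 US=1 PS=0]
  ⇒ phys 0x2B91E  [3 reads]
#1 VA=0x743809B47 (r,kernel):
  L0: frame=0x27 idx=29 entry=0x2E007 [P=1 RW=1 US=1 PS=0]
  L1: frame=0x2E idx=28 entry=0x30007 [P=1 RW=1 US=1 PS=0]
  L2: frame=0x30 idx=9 entry=0x33007 [P=1 RW=1 US=1 PS=0]
  ⇒ phys 0x33B47  [3 reads]
#2 VA=0x140000434 (r,kernel):
  L0: frame=0x27 idx=5 entry=0xD004 [P=0 RW=0 US=1 PS=0]
  ⇒ fault: PAGE_NOT_PRESENT  — 1 lookups

Entries read for #2: 1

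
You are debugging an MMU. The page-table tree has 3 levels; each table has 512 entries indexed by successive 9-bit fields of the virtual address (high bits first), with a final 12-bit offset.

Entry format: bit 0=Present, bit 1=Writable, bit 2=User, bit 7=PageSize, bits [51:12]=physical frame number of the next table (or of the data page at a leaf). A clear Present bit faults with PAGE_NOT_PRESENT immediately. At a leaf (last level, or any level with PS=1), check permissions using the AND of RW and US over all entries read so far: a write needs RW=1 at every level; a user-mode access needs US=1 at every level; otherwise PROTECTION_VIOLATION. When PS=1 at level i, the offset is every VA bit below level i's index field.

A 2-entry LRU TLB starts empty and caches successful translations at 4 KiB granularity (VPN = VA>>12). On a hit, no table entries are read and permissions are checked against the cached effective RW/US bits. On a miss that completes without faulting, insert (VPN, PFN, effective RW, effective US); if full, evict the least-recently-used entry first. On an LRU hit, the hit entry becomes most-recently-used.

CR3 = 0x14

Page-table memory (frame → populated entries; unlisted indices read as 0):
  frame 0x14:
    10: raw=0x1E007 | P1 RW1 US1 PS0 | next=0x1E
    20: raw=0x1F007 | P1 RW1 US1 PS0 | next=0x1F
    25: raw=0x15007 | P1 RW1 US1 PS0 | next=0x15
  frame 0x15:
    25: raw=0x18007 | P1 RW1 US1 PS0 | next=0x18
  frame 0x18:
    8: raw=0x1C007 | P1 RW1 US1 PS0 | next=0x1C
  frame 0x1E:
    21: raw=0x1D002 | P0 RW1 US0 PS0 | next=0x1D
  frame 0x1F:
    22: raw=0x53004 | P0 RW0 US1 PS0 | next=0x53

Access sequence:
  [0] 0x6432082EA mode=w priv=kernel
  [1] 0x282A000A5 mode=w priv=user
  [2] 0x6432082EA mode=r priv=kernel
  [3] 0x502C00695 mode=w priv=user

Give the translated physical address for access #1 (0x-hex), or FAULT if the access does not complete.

Walk each access:
#0 VA=0x6432082EA (w,kernel):
  L0 @0x14[25] → 0x15007  P=1,RW=1,US=1,PS=0
  L1 @0x15[25] → 0x18007  P=1,RW=1,US=1,PS=0
  L2 @0x18[8] → 0x1C007  P=1,RW=1,US=1,PS=0
  ⇒ phys 0x1C2EA  [3 reads]
#1 VA=0x282A000A5 (w,user):
  L0 @0x14[10] → 0x1E007  P=1,RW=1,US=1,PS=0
  L1 @0x1E[21] → 0x1D002  P=0,RW=1,US=0,PS=0
  → PAGE_NOT_PRESENT  (2 entries read)
#2 VA=0x6432082EA (r,kernel):
  TLB hit vpn=0x643208 → PA=0x1C2EA
#3 VA=0x502C00695 (w,user):
  L0 @0x14[20] → 0x1F007  P=1,RW=1,US=1,PS=0
  L1 @0x1F[22] → 0x53004  P=0,RW=0,US=1,PS=0
  → PAGE_NOT_PRESENT  (2 entries read)

Access #1 PA: FAULT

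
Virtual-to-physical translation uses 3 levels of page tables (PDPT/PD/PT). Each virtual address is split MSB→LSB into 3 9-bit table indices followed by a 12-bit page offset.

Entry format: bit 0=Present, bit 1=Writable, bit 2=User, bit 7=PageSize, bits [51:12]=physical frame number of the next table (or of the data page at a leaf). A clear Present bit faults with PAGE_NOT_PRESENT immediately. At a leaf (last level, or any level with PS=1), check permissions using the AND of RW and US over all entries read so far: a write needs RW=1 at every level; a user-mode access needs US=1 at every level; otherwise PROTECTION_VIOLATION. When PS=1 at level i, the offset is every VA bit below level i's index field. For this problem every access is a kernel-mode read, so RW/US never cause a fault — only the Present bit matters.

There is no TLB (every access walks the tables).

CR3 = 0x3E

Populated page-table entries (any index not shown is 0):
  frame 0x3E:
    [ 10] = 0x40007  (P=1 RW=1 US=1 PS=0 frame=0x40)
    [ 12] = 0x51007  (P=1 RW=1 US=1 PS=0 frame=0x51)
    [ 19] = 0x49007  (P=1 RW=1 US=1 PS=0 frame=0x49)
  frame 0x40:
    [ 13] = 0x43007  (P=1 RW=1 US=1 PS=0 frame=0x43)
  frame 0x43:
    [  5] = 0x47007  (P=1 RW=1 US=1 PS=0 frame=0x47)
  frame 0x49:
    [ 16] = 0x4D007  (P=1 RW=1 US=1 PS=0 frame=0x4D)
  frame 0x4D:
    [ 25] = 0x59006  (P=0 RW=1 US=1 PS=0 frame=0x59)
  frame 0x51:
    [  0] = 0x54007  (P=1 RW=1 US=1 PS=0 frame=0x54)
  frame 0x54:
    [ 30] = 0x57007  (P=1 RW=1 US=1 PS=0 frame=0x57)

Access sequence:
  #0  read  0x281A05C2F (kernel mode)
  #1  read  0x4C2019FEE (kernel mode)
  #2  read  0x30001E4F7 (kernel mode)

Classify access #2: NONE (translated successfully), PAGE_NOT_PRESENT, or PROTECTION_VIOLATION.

Walk each access:
#0 VA=0x281A05C2F (r,kernel):
  [0] read 0x3E idx=10: raw=0x40007 flags P=1 W=1 U=1 S=0
  [1] read 0x40 idx=13: raw=0x43007 flags P=1 W=1 U=1 S=0
  [2] read 0x43 idx=5: raw=0x47007 flags P=1 W=1 U=1 S=0
  ⇒ phys 0x47C2F  [3 reads]
#1 VA=0x4C2019FEE (r,kernel):
  [0] read 0x3E idx=19: raw=0x49007 flags P=1 W=1 U=1 S=0
  [1] read 0x49 idx=16: raw=0x4D007 flags P=1 W=1 U=1 S=0
  [2] read 0x4D idx=25: raw=0x59006 flags P=0 W=1 U=1 S=0
  → PAGE_NOT_PRESENT  (3 entries read)
#2 VA=0x30001E4F7 (r,kernel):
  [0] read 0x3E idx=12: raw=0x51007 flags P=1 W=1 U=1 S=0
  [1] read 0x51 idx=0: raw=0x54007 flags P=1 W=1 U=1 S=0
  [2] read 0x54 idx=30: raw=0x57007 flags P=1 W=1 U=1 S=0
  ⇒ phys 0x574F7  [3 reads]

Access #2 fault: NONE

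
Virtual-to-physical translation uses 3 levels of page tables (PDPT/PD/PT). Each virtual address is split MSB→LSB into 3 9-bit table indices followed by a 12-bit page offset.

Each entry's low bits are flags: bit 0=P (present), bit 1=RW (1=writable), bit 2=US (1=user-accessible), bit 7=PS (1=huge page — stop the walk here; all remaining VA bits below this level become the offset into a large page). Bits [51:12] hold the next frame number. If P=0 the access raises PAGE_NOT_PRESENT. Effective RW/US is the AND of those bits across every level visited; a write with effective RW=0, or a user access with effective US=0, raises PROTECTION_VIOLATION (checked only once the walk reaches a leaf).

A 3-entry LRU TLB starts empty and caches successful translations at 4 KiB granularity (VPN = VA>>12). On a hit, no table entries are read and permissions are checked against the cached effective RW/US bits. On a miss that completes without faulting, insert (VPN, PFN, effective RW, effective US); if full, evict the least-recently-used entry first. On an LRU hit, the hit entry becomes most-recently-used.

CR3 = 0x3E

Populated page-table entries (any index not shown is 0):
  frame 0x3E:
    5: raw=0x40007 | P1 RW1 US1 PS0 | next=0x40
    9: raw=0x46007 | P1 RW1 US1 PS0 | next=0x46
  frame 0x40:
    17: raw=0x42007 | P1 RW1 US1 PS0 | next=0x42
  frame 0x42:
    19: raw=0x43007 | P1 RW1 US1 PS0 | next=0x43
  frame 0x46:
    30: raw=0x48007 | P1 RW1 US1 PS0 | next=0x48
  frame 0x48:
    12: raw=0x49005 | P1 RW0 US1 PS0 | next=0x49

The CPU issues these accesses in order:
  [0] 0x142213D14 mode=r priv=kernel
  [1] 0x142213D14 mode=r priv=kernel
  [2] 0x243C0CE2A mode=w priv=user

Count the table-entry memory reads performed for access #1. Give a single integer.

Per-access translation:
#0 VA=0x142213D14 (r,kernel):
  [0] read 0x3E idx=5: raw=0x40007 flags P=1 W=1 U=1 S=0
  [1] read 0x40 idx=17: raw=0x42007 flags P=1 W=1 U=1 S=0
  [2] read 0x42 idx=19: raw=0x43007 flags P=1 W=1 U=1 S=0
  ⇒ phys 0x43D14  [3 reads]
#1 VA=0x142213D14 (r,kernel):
  TLB hit vpn=0x142213 → PA=0x43D14
#2 VA=0x243C0CE2A (w,user):
  [0] read 0x3E idx=9: raw=0x46007 flags P=1 W=1 U=1 S=0
  [1] read 0x46 idx=30: raw=0x48007 flags P=1 W=1 U=1 S=0
  [2] read 0x48 idx=12: raw=0x49005 flags P=1 W=0 U=1 S=0
  → PROTECTION_VIOLATION  (3 entries read)

Entries read for #1: 0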